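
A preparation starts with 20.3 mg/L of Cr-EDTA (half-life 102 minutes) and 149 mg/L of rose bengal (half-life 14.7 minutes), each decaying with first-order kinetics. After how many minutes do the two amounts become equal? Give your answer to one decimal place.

Set 20.3·(1/2)^(t/102) = 149·(1/2)^(t/14.7).
Taking log₂: log₂(20.3/149) = t·(1/102 − 1/14.7).
log₂(0.13624) = -2.8758; 1/102 − 1/14.7 = -0.058223.
t = -2.8758 / -0.058223 ≈ 49.392 minutes.

49.4 minutes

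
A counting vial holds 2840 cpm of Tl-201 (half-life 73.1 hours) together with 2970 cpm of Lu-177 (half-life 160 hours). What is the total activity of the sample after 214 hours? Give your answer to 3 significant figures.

Tl-201: 2840 × (1/2)^(214/73.1) = 2840 × (1/2)^2.9275 ≈ 373.3 cpm.
Lu-177: 2970 × (1/2)^(214/160) = 2970 × (1/2)^1.3375 ≈ 1175.2 cpm.
Total = 373.3 + 1175.2 ≈ 1548.5 cpm.

1550 cpm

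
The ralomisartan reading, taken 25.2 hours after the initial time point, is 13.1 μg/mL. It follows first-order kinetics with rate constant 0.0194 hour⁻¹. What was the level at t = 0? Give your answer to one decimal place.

t½ = ln 2 / λ = 0.69315 / 0.0194 ≈ 35.729 hours.
Number of half-lives elapsed: n = 25.2/35.729 ≈ 0.7053.
A₀ = A × 2^n = 13.1 × 2^0.7053 = 13.1 × 1.6305 ≈ 21.359 μg/mL.

21.4 μg/mL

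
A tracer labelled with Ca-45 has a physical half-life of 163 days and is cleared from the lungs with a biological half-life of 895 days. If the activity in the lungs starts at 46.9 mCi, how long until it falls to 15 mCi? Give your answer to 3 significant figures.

1/t_eff = 1/t_phys + 1/t_biol = 1/163 + 1/895 = 0.0072523 per day.
t_eff = 163 × 895 / (163 + 895) ≈ 137.89 days.
n = log₂(46.9/15) ≈ 1.6446; t = 1.6446 × 137.89 ≈ 226.77 days.

227 days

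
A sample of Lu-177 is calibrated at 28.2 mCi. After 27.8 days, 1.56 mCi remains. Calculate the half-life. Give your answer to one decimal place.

6.7 days

A/A₀ = 1.56/28.2 ≈ 0.055319.
n = log₂(18.077) ≈ 4.1761 half-lives elapsed in 27.8 days.
t½ = 27.8/4.1761 ≈ 6.657 days.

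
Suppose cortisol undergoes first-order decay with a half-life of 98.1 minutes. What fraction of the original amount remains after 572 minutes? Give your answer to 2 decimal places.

0.02

n = 572/98.1 ≈ 5.8308 half-lives.
Fraction remaining = (1/2)^5.8308 ≈ 0.017569.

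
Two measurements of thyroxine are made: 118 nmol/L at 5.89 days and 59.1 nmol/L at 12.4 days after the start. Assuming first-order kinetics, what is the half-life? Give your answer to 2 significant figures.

6.5 days

Over Δt = 12.4 − 5.89 = 6.51 days, the level fell by a factor of 118/59.1 ≈ 1.9966.
n = log₂(1.9966) ≈ 0.99756 half-lives, so t½ = 6.51/0.99756 ≈ 6.5259 days.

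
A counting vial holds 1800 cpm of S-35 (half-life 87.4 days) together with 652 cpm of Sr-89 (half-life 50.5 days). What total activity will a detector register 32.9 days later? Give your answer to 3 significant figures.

1800 cpm

S-35: 1800 × (1/2)^(32.9/87.4) = 1800 × (1/2)^0.37643 ≈ 1386.6 cpm.
Sr-89: 652 × (1/2)^(32.9/50.5) = 652 × (1/2)^0.65149 ≈ 415.08 cpm.
Total = 1386.6 + 415.08 ≈ 1801.7 cpm.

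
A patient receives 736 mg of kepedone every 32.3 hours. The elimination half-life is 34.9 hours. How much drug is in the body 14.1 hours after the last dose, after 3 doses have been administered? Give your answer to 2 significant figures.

The 3 doses were given 78.7, 46.4, 14.1 hours ago.
Total = 736·(1/2)^(78.7/34.9) + 736·(1/2)^(46.4/34.9) + 736·(1/2)^(14.1/34.9)
      = 154.19 + 292.86 + 556.23 ≈ 1003.3 mg.

1000 mg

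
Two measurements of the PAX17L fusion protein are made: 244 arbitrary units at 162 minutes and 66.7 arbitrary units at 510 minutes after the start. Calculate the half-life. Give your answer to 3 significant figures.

Over Δt = 510 − 162 = 348 minutes, the level fell by a factor of 244/66.7 ≈ 3.6582.
n = log₂(3.6582) ≈ 1.8711 half-lives, so t½ = 348/1.8711 ≈ 185.98 minutes.

186 minutes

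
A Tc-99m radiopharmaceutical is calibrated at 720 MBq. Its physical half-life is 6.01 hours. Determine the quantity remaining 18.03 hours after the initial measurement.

Elapsed time is 3 half-lives (18.03/6.01).
Each half-life halves the amount: 720 × (1/2)^3 = 720/8 = 90 MBq.

90 MBq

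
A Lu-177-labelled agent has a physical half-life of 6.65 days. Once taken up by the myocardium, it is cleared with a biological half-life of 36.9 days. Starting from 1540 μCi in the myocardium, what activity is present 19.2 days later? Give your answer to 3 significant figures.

1/t_eff = 1/t_phys + 1/t_biol = 1/6.65 + 1/36.9 = 0.17748 per day.
t_eff = 6.65 × 36.9 / (6.65 + 36.9) ≈ 5.6346 days.
Remaining = 1540 × (1/2)^(19.2/5.6346) = 1540 × (1/2)^3.4075 ≈ 145.13 μCi.

145 μCi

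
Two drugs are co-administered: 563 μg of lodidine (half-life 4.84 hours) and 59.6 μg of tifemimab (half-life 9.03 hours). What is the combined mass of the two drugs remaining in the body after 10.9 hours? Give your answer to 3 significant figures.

lodidine: 563 × (1/2)^(10.9/4.84) = 563 × (1/2)^2.2521 ≈ 118.19 μg.
tifemimab: 59.6 × (1/2)^(10.9/9.03) = 59.6 × (1/2)^1.2071 ≈ 25.815 μg.
Total = 118.19 + 25.815 ≈ 144 μg.

144 μg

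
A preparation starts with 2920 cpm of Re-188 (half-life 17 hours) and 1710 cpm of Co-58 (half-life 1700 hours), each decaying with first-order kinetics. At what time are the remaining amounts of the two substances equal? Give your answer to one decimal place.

Set 2920·(1/2)^(t/17) = 1710·(1/2)^(t/1700).
Taking log₂: log₂(2920/1710) = t·(1/17 − 1/1700).
log₂(1.7076) = 0.77197; 1/17 − 1/1700 = 0.058235.
t = 0.77197 / 0.058235 ≈ 13.256 hours.

13.3 hours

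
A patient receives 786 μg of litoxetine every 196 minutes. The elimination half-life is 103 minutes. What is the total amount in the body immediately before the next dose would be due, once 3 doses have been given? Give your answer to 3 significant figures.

281 μg

The 3 doses were given 588, 392, 196 minutes ago.
Total = 786·(1/2)^(588/103) + 786·(1/2)^(392/103) + 786·(1/2)^(196/103)
      = 15.029 + 56.202 + 210.18 ≈ 281.41 μg.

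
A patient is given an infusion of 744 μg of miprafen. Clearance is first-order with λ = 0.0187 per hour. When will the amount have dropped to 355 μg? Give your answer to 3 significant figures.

39.6 hours

t½ = ln 2 / λ = 0.69315 / 0.0187 ≈ 37.067 hours.
Fraction remaining = 355/744 ≈ 0.47715.
n = log₂(744/355) = ln(2.0958)/ln 2 ≈ 1.0675 half-lives.
t = n × t½ = 1.0675 × 37.067 ≈ 39.568 hours.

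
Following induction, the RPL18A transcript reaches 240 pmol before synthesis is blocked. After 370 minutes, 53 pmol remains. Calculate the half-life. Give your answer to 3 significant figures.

A/A₀ = 53/240 ≈ 0.22083.
n = log₂(4.5283) ≈ 2.179 half-lives elapsed in 370 minutes.
t½ = 370/2.179 ≈ 169.8 minutes.

170 minutes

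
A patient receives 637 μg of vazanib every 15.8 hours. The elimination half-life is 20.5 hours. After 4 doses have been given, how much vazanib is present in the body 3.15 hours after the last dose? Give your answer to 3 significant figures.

1220 μg

The 4 doses were given 50.55, 34.75, 18.95, 3.15 hours ago.
Total = 637·(1/2)^(50.55/20.5) + 637·(1/2)^(34.75/20.5) + 637·(1/2)^(18.95/20.5) + 637·(1/2)^(3.15/20.5)
      = 115.3 + 196.72 + 335.64 + 572.64 ≈ 1220.3 μg.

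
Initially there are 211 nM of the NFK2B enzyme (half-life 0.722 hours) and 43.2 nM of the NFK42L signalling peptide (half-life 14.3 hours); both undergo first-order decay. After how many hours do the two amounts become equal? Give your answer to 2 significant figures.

1.7 hours

Set 211·(1/2)^(t/0.722) = 43.2·(1/2)^(t/14.3).
Taking log₂: log₂(211/43.2) = t·(1/0.722 − 1/14.3).
log₂(4.8843) = 2.2881; 1/0.722 − 1/14.3 = 1.3151.
t = 2.2881 / 1.3151 ≈ 1.7399 hours.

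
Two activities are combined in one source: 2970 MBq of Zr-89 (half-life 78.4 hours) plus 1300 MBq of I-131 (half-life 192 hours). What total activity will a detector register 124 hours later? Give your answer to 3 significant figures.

Zr-89: 2970 × (1/2)^(124/78.4) = 2970 × (1/2)^1.5816 ≈ 992.29 MBq.
I-131: 1300 × (1/2)^(124/192) = 1300 × (1/2)^0.64583 ≈ 830.86 MBq.
Total = 992.29 + 830.86 ≈ 1823.1 MBq.

1820 MBq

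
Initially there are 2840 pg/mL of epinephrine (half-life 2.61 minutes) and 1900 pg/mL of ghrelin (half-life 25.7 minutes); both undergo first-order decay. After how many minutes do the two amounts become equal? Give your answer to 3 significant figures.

Set 2840·(1/2)^(t/2.61) = 1900·(1/2)^(t/25.7).
Taking log₂: log₂(2840/1900) = t·(1/2.61 − 1/25.7).
log₂(1.4947) = 0.57989; 1/2.61 − 1/25.7 = 0.34423.
t = 0.57989 / 0.34423 ≈ 1.6846 minutes.

1.68 minutes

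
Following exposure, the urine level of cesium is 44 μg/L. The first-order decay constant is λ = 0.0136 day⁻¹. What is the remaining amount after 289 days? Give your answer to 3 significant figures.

0.864 μg/L

t½ = ln 2 / λ = 0.69315 / 0.0136 ≈ 50.967 days.
Number of half-lives: n = 289/50.967 ≈ 5.6704.
Remaining = 44 × (1/2)^5.6704 = 44 × 0.019636 ≈ 0.86398 μg/L.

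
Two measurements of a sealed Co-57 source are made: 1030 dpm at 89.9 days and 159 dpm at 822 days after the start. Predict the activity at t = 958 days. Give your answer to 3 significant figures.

112 dpm

Over Δt = 822 − 89.9 = 732.1 days, the level fell by a factor of 1030/159 ≈ 6.478.
n = log₂(6.478) ≈ 2.6955 half-lives, so t½ = 732.1/2.6955 ≈ 271.6 days.
From t = 822 to t = 958: 159 × (1/2)^((958−822)/271.6) ≈ 112.37 dpm.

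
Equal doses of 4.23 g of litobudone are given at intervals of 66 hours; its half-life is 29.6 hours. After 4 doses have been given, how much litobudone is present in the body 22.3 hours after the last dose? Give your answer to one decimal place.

3.2 g

The 4 doses were given 220.3, 154.3, 88.3, 22.3 hours ago.
Total = 4.23·(1/2)^(220.3/29.6) + 4.23·(1/2)^(154.3/29.6) + 4.23·(1/2)^(88.3/29.6) + 4.23·(1/2)^(22.3/29.6)
      = 0.024317 + 0.11406 + 0.53498 + 2.5093 ≈ 3.1826 g.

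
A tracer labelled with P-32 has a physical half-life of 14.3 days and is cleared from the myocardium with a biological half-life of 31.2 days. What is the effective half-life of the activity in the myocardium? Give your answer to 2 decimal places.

1/t_eff = 1/t_phys + 1/t_biol = 1/14.3 + 1/31.2 = 0.10198 per day.
t_eff = 14.3 × 31.2 / (14.3 + 31.2) ≈ 9.8057 days.

9.81 days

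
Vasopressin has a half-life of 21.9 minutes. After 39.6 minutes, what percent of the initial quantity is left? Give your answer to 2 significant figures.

29%

n = 39.6/21.9 ≈ 1.8082 half-lives.
Fraction remaining = (1/2)^1.8082 ≈ 0.28554, i.e. 28.554%.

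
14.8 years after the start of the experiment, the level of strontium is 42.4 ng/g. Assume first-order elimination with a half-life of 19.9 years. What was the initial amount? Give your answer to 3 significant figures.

Number of half-lives elapsed: n = 14.8/19.9 ≈ 0.74372.
A₀ = A × 2^n = 42.4 × 2^0.74372 = 42.4 × 1.6745 ≈ 70.998 ng/g.

71.0 ng/g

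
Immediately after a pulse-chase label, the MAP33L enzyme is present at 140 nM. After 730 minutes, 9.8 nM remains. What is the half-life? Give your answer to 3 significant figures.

190 minutes

A/A₀ = 9.8/140 ≈ 0.07.
n = log₂(14.286) ≈ 3.8365 half-lives elapsed in 730 minutes.
t½ = 730/3.8365 ≈ 190.28 minutes.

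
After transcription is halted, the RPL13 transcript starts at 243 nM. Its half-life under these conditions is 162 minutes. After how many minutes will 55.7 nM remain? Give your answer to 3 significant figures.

344 minutes

Fraction remaining = 55.7/243 ≈ 0.22922.
n = log₂(243/55.7) = ln(4.3627)/ln 2 ≈ 2.1252 half-lives.
t = n × t½ = 2.1252 × 162 ≈ 344.28 minutes.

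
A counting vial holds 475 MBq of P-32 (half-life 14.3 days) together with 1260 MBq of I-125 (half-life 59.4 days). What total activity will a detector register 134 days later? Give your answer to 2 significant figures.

260 MBq

P-32: 475 × (1/2)^(134/14.3) = 475 × (1/2)^9.3706 ≈ 0.71755 MBq.
I-125: 1260 × (1/2)^(134/59.4) = 1260 × (1/2)^2.2559 ≈ 263.8 MBq.
Total = 0.71755 + 263.8 ≈ 264.52 MBq.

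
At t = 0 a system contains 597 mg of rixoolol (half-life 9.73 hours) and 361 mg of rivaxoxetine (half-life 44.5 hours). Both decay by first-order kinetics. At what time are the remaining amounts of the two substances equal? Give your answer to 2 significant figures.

9.0 hours

Set 597·(1/2)^(t/9.73) = 361·(1/2)^(t/44.5).
Taking log₂: log₂(597/361) = t·(1/9.73 − 1/44.5).
log₂(1.6537) = 0.72573; 1/9.73 − 1/44.5 = 0.080303.
t = 0.72573 / 0.080303 ≈ 9.0374 hours.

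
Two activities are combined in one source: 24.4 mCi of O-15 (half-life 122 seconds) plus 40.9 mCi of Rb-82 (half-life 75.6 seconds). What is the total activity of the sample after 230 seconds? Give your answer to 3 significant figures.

O-15: 24.4 × (1/2)^(230/122) = 24.4 × (1/2)^1.8852 ≈ 6.605 mCi.
Rb-82: 40.9 × (1/2)^(230/75.6) = 40.9 × (1/2)^3.0423 ≈ 4.9647 mCi.
Total = 6.605 + 4.9647 ≈ 11.57 mCi.

11.6 mCi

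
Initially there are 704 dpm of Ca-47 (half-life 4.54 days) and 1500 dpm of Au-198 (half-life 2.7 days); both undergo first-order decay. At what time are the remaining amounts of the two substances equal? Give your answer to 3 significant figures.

Set 704·(1/2)^(t/4.54) = 1500·(1/2)^(t/2.7).
Taking log₂: log₂(704/1500) = t·(1/4.54 − 1/2.7).
log₂(0.46933) = -1.0913; 1/4.54 − 1/2.7 = -0.15011.
t = -1.0913 / -0.15011 ≈ 7.2703 days.

7.27 days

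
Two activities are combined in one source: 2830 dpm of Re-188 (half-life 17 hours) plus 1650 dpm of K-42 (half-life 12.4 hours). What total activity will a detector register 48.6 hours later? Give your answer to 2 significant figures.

500 dpm

Re-188: 2830 × (1/2)^(48.6/17) = 2830 × (1/2)^2.8588 ≈ 390.12 dpm.
K-42: 1650 × (1/2)^(48.6/12.4) = 1650 × (1/2)^3.9194 ≈ 109.05 dpm.
Total = 390.12 + 109.05 ≈ 499.17 dpm.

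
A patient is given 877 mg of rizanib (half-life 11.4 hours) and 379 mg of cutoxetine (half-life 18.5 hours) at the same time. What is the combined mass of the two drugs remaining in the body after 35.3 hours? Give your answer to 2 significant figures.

rizanib: 877 × (1/2)^(35.3/11.4) = 877 × (1/2)^3.0965 ≈ 102.53 mg.
cutoxetine: 379 × (1/2)^(35.3/18.5) = 379 × (1/2)^1.9081 ≈ 100.98 mg.
Total = 102.53 + 100.98 ≈ 203.51 mg.

200 mg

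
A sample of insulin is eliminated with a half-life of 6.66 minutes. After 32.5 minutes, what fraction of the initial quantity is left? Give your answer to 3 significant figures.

0.0340

n = 32.5/6.66 ≈ 4.8799 half-lives.
Fraction remaining = (1/2)^4.8799 ≈ 0.033963.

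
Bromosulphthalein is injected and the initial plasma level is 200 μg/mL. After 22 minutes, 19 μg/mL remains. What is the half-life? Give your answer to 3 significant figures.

A/A₀ = 19/200 ≈ 0.095.
n = log₂(10.526) ≈ 3.3959 half-lives elapsed in 22 minutes.
t½ = 22/3.3959 ≈ 6.4783 minutes.

6.48 minutes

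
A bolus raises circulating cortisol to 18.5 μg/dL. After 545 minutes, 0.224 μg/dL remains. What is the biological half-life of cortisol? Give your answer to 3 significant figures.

A/A₀ = 0.224/18.5 ≈ 0.012108.
n = log₂(82.589) ≈ 6.3679 half-lives elapsed in 545 minutes.
t½ = 545/6.3679 ≈ 85.586 minutes.

85.6 minutes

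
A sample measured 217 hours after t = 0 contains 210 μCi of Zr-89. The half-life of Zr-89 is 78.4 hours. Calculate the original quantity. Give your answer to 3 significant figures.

1430 μCi

Number of half-lives elapsed: n = 217/78.4 ≈ 2.7679.
A₀ = A × 2^n = 210 × 2^2.7679 = 210 × 6.811 ≈ 1430.3 μCi.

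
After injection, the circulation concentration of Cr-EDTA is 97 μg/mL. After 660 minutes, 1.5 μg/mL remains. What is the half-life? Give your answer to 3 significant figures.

110 minutes

A/A₀ = 1.5/97 ≈ 0.015464.
n = log₂(64.667) ≈ 6.015 half-lives elapsed in 660 minutes.
t½ = 660/6.015 ≈ 109.73 minutes.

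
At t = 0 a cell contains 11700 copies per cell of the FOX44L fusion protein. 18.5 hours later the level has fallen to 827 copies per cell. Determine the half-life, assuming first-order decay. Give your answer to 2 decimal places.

4.84 hours

A/A₀ = 827/11700 ≈ 0.070684.
n = log₂(14.148) ≈ 3.8225 half-lives elapsed in 18.5 hours.
t½ = 18.5/3.8225 ≈ 4.8398 hours.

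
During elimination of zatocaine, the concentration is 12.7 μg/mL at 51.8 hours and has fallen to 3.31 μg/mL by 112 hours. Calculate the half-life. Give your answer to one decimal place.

31.0 hours

Over Δt = 112 − 51.8 = 60.2 hours, the level fell by a factor of 12.7/3.31 ≈ 3.8369.
n = log₂(3.8369) ≈ 1.9399 half-lives, so t½ = 60.2/1.9399 ≈ 31.032 hours.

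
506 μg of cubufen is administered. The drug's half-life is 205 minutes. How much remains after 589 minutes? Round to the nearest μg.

Number of half-lives: n = 589/205 ≈ 2.8732.
Remaining = 506 × (1/2)^2.8732 = 506 × 0.13649 ≈ 69.062 μg.

69 μg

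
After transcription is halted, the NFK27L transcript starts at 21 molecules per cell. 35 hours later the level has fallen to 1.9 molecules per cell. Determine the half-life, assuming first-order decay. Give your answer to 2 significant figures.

10 hours

A/A₀ = 1.9/21 ≈ 0.090476.
n = log₂(11.053) ≈ 3.4663 half-lives elapsed in 35 hours.
t½ = 35/3.4663 ≈ 10.097 hours.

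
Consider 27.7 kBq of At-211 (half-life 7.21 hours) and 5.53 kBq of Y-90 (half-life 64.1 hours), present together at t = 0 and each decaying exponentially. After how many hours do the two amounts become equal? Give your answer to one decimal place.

Set 27.7·(1/2)^(t/7.21) = 5.53·(1/2)^(t/64.1).
Taking log₂: log₂(27.7/5.53) = t·(1/7.21 − 1/64.1).
log₂(5.009) = 2.3245; 1/7.21 − 1/64.1 = 0.1231.
t = 2.3245 / 0.1231 ≈ 18.884 hours.

18.9 hours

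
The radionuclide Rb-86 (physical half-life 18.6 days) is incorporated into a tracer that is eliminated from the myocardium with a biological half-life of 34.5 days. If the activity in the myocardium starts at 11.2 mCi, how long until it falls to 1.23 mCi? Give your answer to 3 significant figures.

38.5 days

1/t_eff = 1/t_phys + 1/t_biol = 1/18.6 + 1/34.5 = 0.082749 per day.
t_eff = 18.6 × 34.5 / (18.6 + 34.5) ≈ 12.085 days.
n = log₂(11.2/1.23) ≈ 3.1868; t = 3.1868 × 12.085 ≈ 38.511 days.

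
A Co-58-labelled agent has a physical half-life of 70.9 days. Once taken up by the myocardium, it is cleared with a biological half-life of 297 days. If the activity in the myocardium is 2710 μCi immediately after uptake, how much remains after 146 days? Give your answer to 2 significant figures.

460 μCi

1/t_eff = 1/t_phys + 1/t_biol = 1/70.9 + 1/297 = 0.017471 per day.
t_eff = 70.9 × 297 / (70.9 + 297) ≈ 57.236 days.
Remaining = 2710 × (1/2)^(146/57.236) = 2710 × (1/2)^2.5508 ≈ 462.48 μCi.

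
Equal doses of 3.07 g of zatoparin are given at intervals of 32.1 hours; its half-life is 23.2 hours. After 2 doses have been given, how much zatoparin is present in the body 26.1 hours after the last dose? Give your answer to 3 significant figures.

1.95 g

The 2 doses were given 58.2, 26.1 hours ago.
Total = 3.07·(1/2)^(58.2/23.2) + 3.07·(1/2)^(26.1/23.2)
      = 0.53947 + 1.4076 ≈ 1.9471 g.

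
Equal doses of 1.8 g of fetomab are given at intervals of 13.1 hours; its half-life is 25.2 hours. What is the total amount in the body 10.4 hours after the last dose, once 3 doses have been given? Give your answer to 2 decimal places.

The 3 doses were given 36.6, 23.5, 10.4 hours ago.
Total = 1.8·(1/2)^(36.6/25.2) + 1.8·(1/2)^(23.5/25.2) + 1.8·(1/2)^(10.4/25.2)
      = 0.65775 + 0.94308 + 1.3522 ≈ 2.953 g.

2.95 g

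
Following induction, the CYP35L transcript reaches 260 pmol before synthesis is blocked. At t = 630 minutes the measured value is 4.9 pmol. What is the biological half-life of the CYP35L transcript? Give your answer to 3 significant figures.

110 minutes

A/A₀ = 4.9/260 ≈ 0.018846.
n = log₂(53.061) ≈ 5.7296 half-lives elapsed in 630 minutes.
t½ = 630/5.7296 ≈ 109.96 minutes.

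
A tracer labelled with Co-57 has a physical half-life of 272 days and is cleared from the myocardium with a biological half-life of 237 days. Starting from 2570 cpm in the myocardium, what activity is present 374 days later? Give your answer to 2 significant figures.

1/t_eff = 1/t_phys + 1/t_biol = 1/272 + 1/237 = 0.0078959 per day.
t_eff = 272 × 237 / (272 + 237) ≈ 126.65 days.
Remaining = 2570 × (1/2)^(374/126.65) = 2570 × (1/2)^2.9531 ≈ 331.87 cpm.

330 cpm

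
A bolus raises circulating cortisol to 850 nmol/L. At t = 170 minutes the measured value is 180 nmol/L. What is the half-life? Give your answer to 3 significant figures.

A/A₀ = 180/850 ≈ 0.21176.
n = log₂(4.7222) ≈ 2.2395 half-lives elapsed in 170 minutes.
t½ = 170/2.2395 ≈ 75.911 minutes.

75.9 minutes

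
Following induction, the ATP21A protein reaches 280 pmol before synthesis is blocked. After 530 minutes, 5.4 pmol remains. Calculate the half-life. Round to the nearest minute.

93 minutes

A/A₀ = 5.4/280 ≈ 0.019286.
n = log₂(51.852) ≈ 5.6963 half-lives elapsed in 530 minutes.
t½ = 530/5.6963 ≈ 93.042 minutes.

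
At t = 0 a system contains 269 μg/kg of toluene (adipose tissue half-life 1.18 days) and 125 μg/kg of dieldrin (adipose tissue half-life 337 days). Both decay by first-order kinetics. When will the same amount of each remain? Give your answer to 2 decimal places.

Set 269·(1/2)^(t/1.18) = 125·(1/2)^(t/337).
Taking log₂: log₂(269/125) = t·(1/1.18 − 1/337).
log₂(2.152) = 1.1057; 1/1.18 − 1/337 = 0.84449.
t = 1.1057 / 0.84449 ≈ 1.3093 days.

1.31 days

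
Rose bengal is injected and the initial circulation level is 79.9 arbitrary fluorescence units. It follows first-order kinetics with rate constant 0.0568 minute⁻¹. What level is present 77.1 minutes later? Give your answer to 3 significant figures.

t½ = ln 2 / λ = 0.69315 / 0.0568 ≈ 12.203 minutes.
Number of half-lives: n = 77.1/12.203 ≈ 6.318.
Remaining = 79.9 × (1/2)^6.318 = 79.9 × 0.012534 ≈ 1.0015 arbitrary fluorescence units.

1.00 arbitrary fluorescence units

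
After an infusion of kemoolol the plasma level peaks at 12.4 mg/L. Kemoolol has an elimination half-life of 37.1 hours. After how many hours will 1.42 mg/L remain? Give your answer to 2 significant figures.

Fraction remaining = 1.42/12.4 ≈ 0.11452.
n = log₂(12.4/1.42) = ln(8.7324)/ln 2 ≈ 3.1264 half-lives.
t = n × t½ = 3.1264 × 37.1 ≈ 115.99 hours.

120 hours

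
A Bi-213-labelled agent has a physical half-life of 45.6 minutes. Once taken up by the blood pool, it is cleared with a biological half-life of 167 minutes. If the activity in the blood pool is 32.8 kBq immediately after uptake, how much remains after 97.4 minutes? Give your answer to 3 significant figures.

4.98 kBq

1/t_eff = 1/t_phys + 1/t_biol = 1/45.6 + 1/167 = 0.027918 per minute.
t_eff = 45.6 × 167 / (45.6 + 167) ≈ 35.819 minutes.
Remaining = 32.8 × (1/2)^(97.4/35.819) = 32.8 × (1/2)^2.7192 ≈ 4.981 kBq.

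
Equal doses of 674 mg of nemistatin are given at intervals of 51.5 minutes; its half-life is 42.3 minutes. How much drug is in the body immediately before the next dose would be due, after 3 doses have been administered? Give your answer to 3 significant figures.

468 mg

The 3 doses were given 154.5, 103, 51.5 minutes ago.
Total = 674·(1/2)^(154.5/42.3) + 674·(1/2)^(103/42.3) + 674·(1/2)^(51.5/42.3)
      = 53.599 + 124.64 + 289.84 ≈ 468.08 mg.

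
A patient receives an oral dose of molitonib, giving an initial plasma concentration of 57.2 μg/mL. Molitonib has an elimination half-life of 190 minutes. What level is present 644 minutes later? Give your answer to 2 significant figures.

Number of half-lives: n = 644/190 ≈ 3.3895.
Remaining = 57.2 × (1/2)^3.3895 = 57.2 × 0.095426 ≈ 5.4584 μg/mL.

5.5 μg/mL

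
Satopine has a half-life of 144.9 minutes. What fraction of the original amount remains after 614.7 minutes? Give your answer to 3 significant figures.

n = 614.7/144.9 ≈ 4.2422 half-lives.
Fraction remaining = (1/2)^4.2422 ≈ 0.05284.

0.0528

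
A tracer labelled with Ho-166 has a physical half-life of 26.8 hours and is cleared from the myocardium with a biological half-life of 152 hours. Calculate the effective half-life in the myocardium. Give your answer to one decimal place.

1/t_eff = 1/t_phys + 1/t_biol = 1/26.8 + 1/152 = 0.043892 per hour.
t_eff = 26.8 × 152 / (26.8 + 152) ≈ 22.783 hours.

22.8 hours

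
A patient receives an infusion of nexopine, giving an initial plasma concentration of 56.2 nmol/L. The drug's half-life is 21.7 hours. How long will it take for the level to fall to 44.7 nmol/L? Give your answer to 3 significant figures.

Fraction remaining = 44.7/56.2 ≈ 0.79537.
n = log₂(56.2/44.7) = ln(1.2573)/ln 2 ≈ 0.3303 half-lives.
t = n × t½ = 0.3303 × 21.7 ≈ 7.1674 hours.

7.17 hours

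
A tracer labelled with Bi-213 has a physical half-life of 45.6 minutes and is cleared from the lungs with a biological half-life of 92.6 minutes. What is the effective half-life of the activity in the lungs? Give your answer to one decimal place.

1/t_eff = 1/t_phys + 1/t_biol = 1/45.6 + 1/92.6 = 0.032729 per minute.
t_eff = 45.6 × 92.6 / (45.6 + 92.6) ≈ 30.554 minutes.

30.6 minutes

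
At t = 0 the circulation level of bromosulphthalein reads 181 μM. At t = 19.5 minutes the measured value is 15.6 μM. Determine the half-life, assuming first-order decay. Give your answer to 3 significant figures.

5.51 minutes

A/A₀ = 15.6/181 ≈ 0.086188.
n = log₂(11.603) ≈ 3.5364 half-lives elapsed in 19.5 minutes.
t½ = 19.5/3.5364 ≈ 5.5141 minutes.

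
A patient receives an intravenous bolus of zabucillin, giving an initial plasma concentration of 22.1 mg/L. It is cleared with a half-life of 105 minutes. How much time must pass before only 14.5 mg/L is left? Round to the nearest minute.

Fraction remaining = 14.5/22.1 ≈ 0.65611.
n = log₂(22.1/14.5) = ln(1.5241)/ln 2 ≈ 0.60799 half-lives.
t = n × t½ = 0.60799 × 105 ≈ 63.839 minutes.

64 minutes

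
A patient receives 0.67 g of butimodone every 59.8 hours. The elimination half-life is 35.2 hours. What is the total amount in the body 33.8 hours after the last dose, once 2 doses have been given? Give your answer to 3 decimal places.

0.450 g

The 2 doses were given 93.6, 33.8 hours ago.
Total = 0.67·(1/2)^(93.6/35.2) + 0.67·(1/2)^(33.8/35.2)
      = 0.10607 + 0.34436 ≈ 0.45044 g.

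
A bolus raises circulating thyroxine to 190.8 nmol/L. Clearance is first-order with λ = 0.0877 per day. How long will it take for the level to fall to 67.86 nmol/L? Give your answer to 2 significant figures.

12 days

t½ = ln 2 / λ = 0.69315 / 0.0877 ≈ 7.9036 days.
Fraction remaining = 67.86/190.8 ≈ 0.35566.
n = log₂(190.8/67.86) = ln(2.8117)/ln 2 ≈ 1.4914 half-lives.
t = n × t½ = 1.4914 × 7.9036 ≈ 11.788 days.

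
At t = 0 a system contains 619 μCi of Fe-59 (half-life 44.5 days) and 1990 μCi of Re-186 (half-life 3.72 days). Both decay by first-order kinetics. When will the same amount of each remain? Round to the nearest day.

7 days

Set 619·(1/2)^(t/44.5) = 1990·(1/2)^(t/3.72).
Taking log₂: log₂(619/1990) = t·(1/44.5 − 1/3.72).
log₂(0.31106) = -1.6848; 1/44.5 − 1/3.72 = -0.24635.
t = -1.6848 / -0.24635 ≈ 6.839 days.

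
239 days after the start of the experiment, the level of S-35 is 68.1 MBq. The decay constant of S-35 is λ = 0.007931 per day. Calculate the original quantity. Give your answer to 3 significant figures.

t½ = ln 2 / λ = 0.69315 / 0.007931 ≈ 87.397 days.
Number of half-lives elapsed: n = 239/87.397 ≈ 2.7346.
A₀ = A × 2^n = 68.1 × 2^2.7346 = 68.1 × 6.6559 ≈ 453.27 MBq.

453 MBq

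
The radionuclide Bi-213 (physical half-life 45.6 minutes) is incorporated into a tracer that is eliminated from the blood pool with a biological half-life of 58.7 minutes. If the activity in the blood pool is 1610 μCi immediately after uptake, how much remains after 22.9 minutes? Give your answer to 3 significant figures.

1/t_eff = 1/t_phys + 1/t_biol = 1/45.6 + 1/58.7 = 0.038966 per minute.
t_eff = 45.6 × 58.7 / (45.6 + 58.7) ≈ 25.664 minutes.
Remaining = 1610 × (1/2)^(22.9/25.664) = 1610 × (1/2)^0.89231 ≈ 867.39 μCi.

867 μCi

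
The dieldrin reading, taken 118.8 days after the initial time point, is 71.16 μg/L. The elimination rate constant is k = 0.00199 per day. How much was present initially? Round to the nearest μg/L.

90 μg/L

t½ = ln 2 / k = 0.69315 / 0.00199 ≈ 348.32 days.
Number of half-lives elapsed: n = 118.8/348.32 ≈ 0.34107.
A₀ = A × 2^n = 71.16 × 2^0.34107 = 71.16 × 1.2667 ≈ 90.138 μg/L.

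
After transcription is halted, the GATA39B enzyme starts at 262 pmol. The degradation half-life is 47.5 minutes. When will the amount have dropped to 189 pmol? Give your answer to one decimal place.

22.4 minutes

Fraction remaining = 189/262 ≈ 0.72137.
n = log₂(262/189) = ln(1.3862)/ln 2 ≈ 0.47118 half-lives.
t = n × t½ = 0.47118 × 47.5 ≈ 22.381 minutes.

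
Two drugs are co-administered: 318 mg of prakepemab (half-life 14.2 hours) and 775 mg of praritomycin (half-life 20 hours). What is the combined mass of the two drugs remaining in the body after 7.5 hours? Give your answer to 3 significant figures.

prakepemab: 318 × (1/2)^(7.5/14.2) = 318 × (1/2)^0.52817 ≈ 220.51 mg.
praritomycin: 775 × (1/2)^(7.5/20) = 775 × (1/2)^0.375 ≈ 597.61 mg.
Total = 220.51 + 597.61 ≈ 818.12 mg.

818 mg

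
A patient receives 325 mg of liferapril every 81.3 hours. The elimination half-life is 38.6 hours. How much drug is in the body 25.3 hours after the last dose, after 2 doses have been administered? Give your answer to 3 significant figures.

254 mg

The 2 doses were given 106.6, 25.3 hours ago.
Total = 325·(1/2)^(106.6/38.6) + 325·(1/2)^(25.3/38.6)
      = 47.923 + 206.34 ≈ 254.26 mg.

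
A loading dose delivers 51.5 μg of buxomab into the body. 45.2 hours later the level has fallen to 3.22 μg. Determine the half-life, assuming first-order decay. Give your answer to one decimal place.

11.3 hours

A/A₀ = 3.22/51.5 ≈ 0.062524.
n = log₂(15.994) ≈ 3.9994 half-lives elapsed in 45.2 hours.
t½ = 45.2/3.9994 ≈ 11.302 hours.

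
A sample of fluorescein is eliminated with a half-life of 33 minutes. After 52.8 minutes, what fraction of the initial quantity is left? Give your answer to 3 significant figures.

0.330

n = 52.8/33 ≈ 1.6 half-lives.
Fraction remaining = (1/2)^1.6 ≈ 0.32988.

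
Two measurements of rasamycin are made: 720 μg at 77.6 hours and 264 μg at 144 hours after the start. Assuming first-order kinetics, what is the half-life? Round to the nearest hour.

46 hours

Over Δt = 144 − 77.6 = 66.4 hours, the level fell by a factor of 720/264 ≈ 2.7273.
n = log₂(2.7273) ≈ 1.4475 half-lives, so t½ = 66.4/1.4475 ≈ 45.873 hours.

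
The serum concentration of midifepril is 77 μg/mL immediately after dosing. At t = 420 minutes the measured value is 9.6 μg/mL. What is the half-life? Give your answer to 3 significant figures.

140 minutes

A/A₀ = 9.6/77 ≈ 0.12468.
n = log₂(8.0208) ≈ 3.0038 half-lives elapsed in 420 minutes.
t½ = 420/3.0038 ≈ 139.83 minutes.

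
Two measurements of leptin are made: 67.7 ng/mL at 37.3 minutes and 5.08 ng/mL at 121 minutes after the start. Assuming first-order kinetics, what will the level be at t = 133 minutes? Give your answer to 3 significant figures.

Over Δt = 121 − 37.3 = 83.7 minutes, the level fell by a factor of 67.7/5.08 ≈ 13.327.
n = log₂(13.327) ≈ 3.7363 half-lives, so t½ = 83.7/3.7363 ≈ 22.402 minutes.
From t = 121 to t = 133: 5.08 × (1/2)^((133−121)/22.402) ≈ 3.5044 ng/mL.

3.50 ng/mL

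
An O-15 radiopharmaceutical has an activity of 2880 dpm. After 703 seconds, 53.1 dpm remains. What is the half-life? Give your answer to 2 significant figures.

A/A₀ = 53.1/2880 ≈ 0.018437.
n = log₂(54.237) ≈ 5.7612 half-lives elapsed in 703 seconds.
t½ = 703/5.7612 ≈ 122.02 seconds.

120 seconds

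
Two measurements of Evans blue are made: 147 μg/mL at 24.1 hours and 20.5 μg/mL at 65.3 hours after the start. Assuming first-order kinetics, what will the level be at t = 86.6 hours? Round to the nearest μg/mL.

Over Δt = 65.3 − 24.1 = 41.2 hours, the level fell by a factor of 147/20.5 ≈ 7.1707.
n = log₂(7.1707) ≈ 2.8421 half-lives, so t½ = 41.2/2.8421 ≈ 14.496 hours.
From t = 65.3 to t = 86.6: 20.5 × (1/2)^((86.6−65.3)/14.496) ≈ 7.4035 μg/mL.

7 μg/mL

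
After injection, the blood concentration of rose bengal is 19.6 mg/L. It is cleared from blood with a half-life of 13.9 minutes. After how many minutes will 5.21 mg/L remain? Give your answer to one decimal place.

26.6 minutes

Fraction remaining = 5.21/19.6 ≈ 0.26582.
n = log₂(19.6/5.21) = ln(3.762)/ln 2 ≈ 1.9115 half-lives.
t = n × t½ = 1.9115 × 13.9 ≈ 26.57 minutes.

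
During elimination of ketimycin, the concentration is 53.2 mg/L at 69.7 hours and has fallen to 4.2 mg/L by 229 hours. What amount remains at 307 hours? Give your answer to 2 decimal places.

1.21 mg/L

Over Δt = 229 − 69.7 = 159.3 hours, the level fell by a factor of 53.2/4.2 ≈ 12.667.
n = log₂(12.667) ≈ 3.663 half-lives, so t½ = 159.3/3.663 ≈ 43.489 hours.
From t = 229 to t = 307: 4.2 × (1/2)^((307−229)/43.489) ≈ 1.2115 mg/L.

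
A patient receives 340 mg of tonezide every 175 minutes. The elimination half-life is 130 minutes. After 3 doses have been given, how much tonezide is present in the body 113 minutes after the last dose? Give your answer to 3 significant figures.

288 mg

The 3 doses were given 463, 288, 113 minutes ago.
Total = 340·(1/2)^(463/130) + 340·(1/2)^(288/130) + 340·(1/2)^(113/130)
      = 28.797 + 73.212 + 186.13 ≈ 288.14 mg.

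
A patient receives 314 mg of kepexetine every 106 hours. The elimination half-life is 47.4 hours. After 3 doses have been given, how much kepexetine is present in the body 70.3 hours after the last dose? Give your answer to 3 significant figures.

The 3 doses were given 282.3, 176.3, 70.3 hours ago.
Total = 314·(1/2)^(282.3/47.4) + 314·(1/2)^(176.3/47.4) + 314·(1/2)^(70.3/47.4)
      = 5.0593 + 23.838 + 112.32 ≈ 141.22 mg.

141 mg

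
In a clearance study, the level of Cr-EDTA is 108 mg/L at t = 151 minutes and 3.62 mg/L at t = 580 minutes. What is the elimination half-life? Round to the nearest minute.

Over Δt = 580 − 151 = 429 minutes, the level fell by a factor of 108/3.62 ≈ 29.834.
n = log₂(29.834) ≈ 4.8989 half-lives, so t½ = 429/4.8989 ≈ 87.571 minutes.

88 minutes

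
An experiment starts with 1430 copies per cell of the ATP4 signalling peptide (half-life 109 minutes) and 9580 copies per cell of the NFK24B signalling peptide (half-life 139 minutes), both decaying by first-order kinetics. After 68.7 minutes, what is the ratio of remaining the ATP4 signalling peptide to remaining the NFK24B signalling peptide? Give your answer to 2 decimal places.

0.14

ATP4 signalling peptide: 1430 × (1/2)^(68.7/109) = 1430 × (1/2)^0.63028 ≈ 923.86 copies per cell.
NFK24B signalling peptide: 9580 × (1/2)^(68.7/139) = 9580 × (1/2)^0.49424 ≈ 6801.2 copies per cell.
Ratio ≈ 923.86 / 6801.2 ≈ 0.13584.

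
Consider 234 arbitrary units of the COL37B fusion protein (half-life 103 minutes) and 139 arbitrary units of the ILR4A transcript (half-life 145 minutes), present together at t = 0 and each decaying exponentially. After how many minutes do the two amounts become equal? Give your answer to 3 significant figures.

267 minutes

Set 234·(1/2)^(t/103) = 139·(1/2)^(t/145).
Taking log₂: log₂(234/139) = t·(1/103 − 1/145).
log₂(1.6835) = 0.75142; 1/103 − 1/145 = 0.0028122.
t = 0.75142 / 0.0028122 ≈ 267.2 minutes.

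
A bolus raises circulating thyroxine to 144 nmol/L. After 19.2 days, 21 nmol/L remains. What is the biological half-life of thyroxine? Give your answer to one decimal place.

A/A₀ = 21/144 ≈ 0.14583.
n = log₂(6.8571) ≈ 2.7776 half-lives elapsed in 19.2 days.
t½ = 19.2/2.7776 ≈ 6.9124 days.

6.9 days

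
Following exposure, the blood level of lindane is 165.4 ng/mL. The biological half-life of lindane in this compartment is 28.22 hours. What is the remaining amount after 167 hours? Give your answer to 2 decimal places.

Number of half-lives: n = 167/28.22 ≈ 5.9178.
Remaining = 165.4 × (1/2)^5.9178 = 165.4 × 0.016541 ≈ 2.7359 ng/mL.

2.74 ng/mL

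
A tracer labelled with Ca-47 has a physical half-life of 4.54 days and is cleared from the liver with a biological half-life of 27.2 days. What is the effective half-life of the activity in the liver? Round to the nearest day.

4 days

1/t_eff = 1/t_phys + 1/t_biol = 1/4.54 + 1/27.2 = 0.25703 per day.
t_eff = 4.54 × 27.2 / (4.54 + 27.2) ≈ 3.8906 days.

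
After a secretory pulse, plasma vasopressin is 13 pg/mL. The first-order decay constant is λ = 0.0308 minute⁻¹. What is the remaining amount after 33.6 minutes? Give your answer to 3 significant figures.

4.62 pg/mL

t½ = ln 2 / λ = 0.69315 / 0.0308 ≈ 22.505 minutes.
Number of half-lives: n = 33.6/22.505 ≈ 1.493.
Remaining = 13 × (1/2)^1.493 = 13 × 0.35527 ≈ 4.6185 pg/mL.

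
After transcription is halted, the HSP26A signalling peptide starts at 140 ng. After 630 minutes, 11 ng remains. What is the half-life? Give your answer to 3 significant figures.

172 minutes

A/A₀ = 11/140 ≈ 0.078571.
n = log₂(12.727) ≈ 3.6699 half-lives elapsed in 630 minutes.
t½ = 630/3.6699 ≈ 171.67 minutes.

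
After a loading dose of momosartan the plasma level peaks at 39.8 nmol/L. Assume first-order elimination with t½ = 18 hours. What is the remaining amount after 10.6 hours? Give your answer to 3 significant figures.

Number of half-lives: n = 10.6/18 ≈ 0.58889.
Remaining = 39.8 × (1/2)^0.58889 = 39.8 × 0.66485 ≈ 26.461 nmol/L.

26.5 nmol/L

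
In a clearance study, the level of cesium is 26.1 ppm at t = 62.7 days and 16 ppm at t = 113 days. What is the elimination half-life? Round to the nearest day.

71 days

Over Δt = 113 − 62.7 = 50.3 days, the level fell by a factor of 26.1/16 ≈ 1.6313.
n = log₂(1.6313) ≈ 0.70598 half-lives, so t½ = 50.3/0.70598 ≈ 71.249 days.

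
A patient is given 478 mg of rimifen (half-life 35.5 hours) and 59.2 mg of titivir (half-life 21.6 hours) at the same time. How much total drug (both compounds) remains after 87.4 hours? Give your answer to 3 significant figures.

rimifen: 478 × (1/2)^(87.4/35.5) = 478 × (1/2)^2.462 ≈ 86.756 mg.
titivir: 59.2 × (1/2)^(87.4/21.6) = 59.2 × (1/2)^4.0463 ≈ 3.5832 mg.
Total = 86.756 + 3.5832 ≈ 90.339 mg.

90.3 mg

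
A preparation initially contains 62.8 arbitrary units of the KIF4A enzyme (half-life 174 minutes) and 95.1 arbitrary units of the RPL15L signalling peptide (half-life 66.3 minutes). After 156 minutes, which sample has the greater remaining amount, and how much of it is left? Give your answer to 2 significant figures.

KIF4A enzyme: 62.8 × (1/2)^0.89655 ≈ 33.734 arbitrary units.
RPL15L signalling peptide: 95.1 × (1/2)^2.3529 ≈ 18.615 arbitrary units.
KIF4A enzyme has more remaining, at ≈ 33.734 arbitrary units.

KIF4A enzyme, 34 arbitrary units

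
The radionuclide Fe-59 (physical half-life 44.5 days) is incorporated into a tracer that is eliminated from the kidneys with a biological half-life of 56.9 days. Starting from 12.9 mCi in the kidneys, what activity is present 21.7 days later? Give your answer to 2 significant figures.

7.1 mCi

1/t_eff = 1/t_phys + 1/t_biol = 1/44.5 + 1/56.9 = 0.040047 per day.
t_eff = 44.5 × 56.9 / (44.5 + 56.9) ≈ 24.971 days.
Remaining = 12.9 × (1/2)^(21.7/24.971) = 12.9 × (1/2)^0.86901 ≈ 7.063 mCi.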